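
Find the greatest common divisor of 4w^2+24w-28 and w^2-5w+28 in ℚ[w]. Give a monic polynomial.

1

Apply the Euclidean algorithm:
  4w^2+24w-28 = (4)(w^2-5w+28) + (44w-140)
  w^2-5w+28 = ((1/44)w-5/121)(44w-140) + (2688/121)
  44w-140 = ((1331/672)w-605/96)(2688/121) + (0)
The last nonzero remainder is the constant 2688/121, so the polynomials are coprime and gcd = 1.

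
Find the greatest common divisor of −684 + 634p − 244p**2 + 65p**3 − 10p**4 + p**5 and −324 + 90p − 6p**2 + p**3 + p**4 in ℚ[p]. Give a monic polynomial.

18 − 2p + p**2

Apply the Euclidean algorithm:
  p**5 − 10p**4 + 65p**3 − 244p**2 + 634p − 684 = (p − 11)(p**4 + p**3 − 6p**2 + 90p − 324) + (82p**3 − 400p**2 + 1948p − 4248)
  p**4 + p**3 − 6p**2 + 90p − 324 = ((1/82)p + 241/3362)(82p**3 − 400p**2 + 1948p − 4248) + (−(1820/1681)p**2 + (3640/1681)p − 32760/1681)
  82p**3 − 400p**2 + 1948p − 4248 = (−(68921/910)p + 99179/455)(−(1820/1681)p**2 + (3640/1681)p − 32760/1681) + (0)
Last nonzero remainder: −(1820/1681)p**2 + (3640/1681)p − 32760/1681. Dividing through by −1820/1681 gives the monic gcd p**2 − 2p + 18.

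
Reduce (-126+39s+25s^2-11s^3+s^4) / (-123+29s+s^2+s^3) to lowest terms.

Apply the Euclidean algorithm:
  s^4-11s^3+25s^2+39s-126 = (s-12)(s^3+s^2+29s-123) + (8s^2+510s-1602)
  s^3+s^2+29s-123 = ((1/8)s-251/32)(8s^2+510s-1602) + ((67673/16)s-203019/16)
  8s^2+510s-1602 = ((128/67673)s+8544/67673)((67673/16)s-203019/16) + (0)
Last nonzero remainder: (67673/16)s-203019/16. Dividing through by 67673/16 gives the monic gcd s-3.
Cancel s-3 from numerator and denominator to get the reduced form.

(42+s-8s^2+s^3)/(41+4s+s^2)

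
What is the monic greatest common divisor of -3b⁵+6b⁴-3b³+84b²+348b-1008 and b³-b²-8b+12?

b²+b-6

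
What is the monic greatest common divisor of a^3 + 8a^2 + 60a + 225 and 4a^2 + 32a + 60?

Euclidean algorithm in ℚ[a]:
  a^3 + 8a^2 + 60a + 225 = ((1/4)a)(4a^2 + 32a + 60) + (45a + 225)
  4a^2 + 32a + 60 = ((4/45)a + 4/15)(45a + 225) + (0)
Last nonzero remainder: 45a + 225. Dividing through by 45 gives the monic gcd a + 5.

a + 5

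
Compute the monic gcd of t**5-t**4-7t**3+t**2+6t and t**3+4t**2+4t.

Euclidean algorithm in ℚ[t]:
  t**5-t**4-7t**3+t**2+6t = (t**2-5t+9)(t**3+4t**2+4t) + (-15t**2-30t)
  t**3+4t**2+4t = (-(1/15)t-2/15)(-15t**2-30t) + (0)
Last nonzero remainder: -15t**2-30t. Dividing through by -15 gives the monic gcd t**2+2t.

t**2+2t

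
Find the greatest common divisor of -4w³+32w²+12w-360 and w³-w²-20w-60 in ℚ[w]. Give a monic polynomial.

w-6

Euclidean algorithm in ℚ[w]:
  -4w³+32w²+12w-360 = (-4)(w³-w²-20w-60) + (28w²-68w-600)
  w³-w²-20w-60 = ((1/28)w+5/98)(28w²-68w-600) + ((240/49)w-1440/49)
  28w²-68w-600 = ((343/60)w+245/12)((240/49)w-1440/49) + (0)
Last nonzero remainder: (240/49)w-1440/49. Dividing through by 240/49 gives the monic gcd w-6.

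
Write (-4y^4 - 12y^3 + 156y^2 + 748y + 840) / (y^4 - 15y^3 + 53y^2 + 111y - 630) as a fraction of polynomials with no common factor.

(-4y^2 - 28y - 40)/(y^2 - 11y + 30)

Euclidean algorithm in ℚ[y]:
  -4y^4 - 12y^3 + 156y^2 + 748y + 840 = (-4)(y^4 - 15y^3 + 53y^2 + 111y - 630) + (-72y^3 + 368y^2 + 1192y - 1680)
  y^4 - 15y^3 + 53y^2 + 111y - 630 = (-(1/72)y + 89/648)(-72y^3 + 368y^2 + 1192y - 1680) + ((1540/81)y^2 - (6160/81)y - 10780/27)
  -72y^3 + 368y^2 + 1192y - 1680 = (-(1458/385)y + 324/77)((1540/81)y^2 - (6160/81)y - 10780/27) + (0)
Last nonzero remainder: (1540/81)y^2 - (6160/81)y - 10780/27. Dividing through by 1540/81 gives the monic gcd y^2 - 4y - 21.
Cancel y^2 - 4y - 21 from numerator and denominator to get the reduced form.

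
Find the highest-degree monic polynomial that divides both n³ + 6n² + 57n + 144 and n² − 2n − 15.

n + 3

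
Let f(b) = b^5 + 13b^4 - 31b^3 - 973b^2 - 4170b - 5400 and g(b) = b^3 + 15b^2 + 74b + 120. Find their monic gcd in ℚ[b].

Apply the Euclidean algorithm:
  b^5 + 13b^4 - 31b^3 - 973b^2 - 4170b - 5400 = (b^2 - 2b - 75)(b^3 + 15b^2 + 74b + 120) + (180b^2 + 1620b + 3600)
  b^3 + 15b^2 + 74b + 120 = ((1/180)b + 1/30)(180b^2 + 1620b + 3600) + (0)
Last nonzero remainder: 180b^2 + 1620b + 3600. Dividing through by 180 gives the monic gcd b^2 + 9b + 20.

b^2 + 9b + 20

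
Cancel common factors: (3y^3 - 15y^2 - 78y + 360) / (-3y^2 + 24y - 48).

(-y^2 + y + 30)/(y - 4)

Repeated division with remainder:
  3y^3 - 15y^2 - 78y + 360 = (-y - 3)(-3y^2 + 24y - 48) + (-54y + 216)
  -3y^2 + 24y - 48 = ((1/18)y - 2/9)(-54y + 216) + (0)
Last nonzero remainder: -54y + 216. Dividing through by -54 gives the monic gcd y - 4.
Cancel y - 4 from numerator and denominator to get the reduced form.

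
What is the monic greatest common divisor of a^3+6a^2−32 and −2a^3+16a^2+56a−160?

a^2+2a−8

Euclidean algorithm in ℚ[a]:
  a^3+6a^2−32 = (−1/2)(−2a^3+16a^2+56a−160) + (14a^2+28a−112)
  −2a^3+16a^2+56a−160 = (−(1/7)a+10/7)(14a^2+28a−112) + (0)
Last nonzero remainder: 14a^2+28a−112. Dividing through by 14 gives the monic gcd a^2+2a−8.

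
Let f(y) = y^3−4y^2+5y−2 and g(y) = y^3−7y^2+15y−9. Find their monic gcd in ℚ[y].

y−1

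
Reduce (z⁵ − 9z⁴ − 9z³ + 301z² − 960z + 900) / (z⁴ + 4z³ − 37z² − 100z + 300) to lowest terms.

(z² − 8z + 15)/(z + 5)

By polynomial division,
  z⁵ − 9z⁴ − 9z³ + 301z² − 960z + 900 = (z − 13)(z⁴ + 4z³ − 37z² − 100z + 300) + (80z³ − 80z² − 2560z + 4800)
  z⁴ + 4z³ − 37z² − 100z + 300 = ((1/80)z + 1/16)(80z³ − 80z² − 2560z + 4800) + (0)
Last nonzero remainder: 80z³ − 80z² − 2560z + 4800. Dividing through by 80 gives the monic gcd z³ − z² − 32z + 60.
Cancel z³ − z² − 32z + 60 from numerator and denominator to get the reduced form.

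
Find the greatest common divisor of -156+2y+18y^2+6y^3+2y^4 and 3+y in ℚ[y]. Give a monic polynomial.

Apply the Euclidean algorithm:
  2y^4+6y^3+18y^2+2y-156 = (2y^3+18y-52)(y+3) + (0)
The last nonzero remainder y+3 is already monic.

3+y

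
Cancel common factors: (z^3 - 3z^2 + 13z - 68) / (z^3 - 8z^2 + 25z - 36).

(z^2 + z + 17)/(z^2 - 4z + 9)

Repeated division with remainder:
  z^3 - 3z^2 + 13z - 68 = (z^3 - 8z^2 + 25z - 36) + (5z^2 - 12z - 32)
  z^3 - 8z^2 + 25z - 36 = ((1/5)z - 28/25)(5z^2 - 12z - 32) + ((449/25)z - 1796/25)
  5z^2 - 12z - 32 = ((125/449)z + 200/449)((449/25)z - 1796/25) + (0)
Last nonzero remainder: (449/25)z - 1796/25. Dividing through by 449/25 gives the monic gcd z - 4.
Cancel z - 4 from numerator and denominator to get the reduced form.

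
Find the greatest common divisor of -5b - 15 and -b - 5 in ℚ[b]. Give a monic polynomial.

Repeated division with remainder:
  -5b - 15 = (5)(-b - 5) + (10)
  -b - 5 = (-(1/10)b - 1/2)(10) + (0)
The last nonzero remainder is the constant 10, so the polynomials are coprime and gcd = 1.

1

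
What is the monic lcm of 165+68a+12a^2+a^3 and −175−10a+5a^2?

−1155−311a−16a^2+5a^3+a^4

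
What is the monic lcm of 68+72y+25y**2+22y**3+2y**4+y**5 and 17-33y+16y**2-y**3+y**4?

68-64y-51y**2+44y**3-17y**4+19y**5+y**7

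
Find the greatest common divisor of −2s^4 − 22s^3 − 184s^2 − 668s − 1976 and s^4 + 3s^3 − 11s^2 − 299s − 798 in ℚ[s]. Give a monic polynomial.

s^2 + 7s + 38

By polynomial division,
  −2s^4 − 22s^3 − 184s^2 − 668s − 1976 = (−2)(s^4 + 3s^3 − 11s^2 − 299s − 798) + (−16s^3 − 206s^2 − 1266s − 3572)
  s^4 + 3s^3 − 11s^2 − 299s − 798 = (−(1/16)s + 79/128)(−16s^3 − 206s^2 − 1266s − 3572) + ((2369/64)s^2 + (16583/64)s + 45011/32)
  −16s^3 − 206s^2 − 1266s − 3572 = (−(1024/2369)s − 6016/2369)((2369/64)s^2 + (16583/64)s + 45011/32) + (0)
Last nonzero remainder: (2369/64)s^2 + (16583/64)s + 45011/32. Dividing through by 2369/64 gives the monic gcd s^2 + 7s + 38.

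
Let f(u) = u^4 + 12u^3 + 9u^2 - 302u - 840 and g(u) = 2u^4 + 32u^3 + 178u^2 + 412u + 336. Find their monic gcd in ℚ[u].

u^2 + 11u + 28

Euclidean algorithm in ℚ[u]:
  u^4 + 12u^3 + 9u^2 - 302u - 840 = (1/2)(2u^4 + 32u^3 + 178u^2 + 412u + 336) + (-4u^3 - 80u^2 - 508u - 1008)
  2u^4 + 32u^3 + 178u^2 + 412u + 336 = (-(1/2)u + 2)(-4u^3 - 80u^2 - 508u - 1008) + (84u^2 + 924u + 2352)
  -4u^3 - 80u^2 - 508u - 1008 = (-(1/21)u - 3/7)(84u^2 + 924u + 2352) + (0)
Last nonzero remainder: 84u^2 + 924u + 2352. Dividing through by 84 gives the monic gcd u^2 + 11u + 28.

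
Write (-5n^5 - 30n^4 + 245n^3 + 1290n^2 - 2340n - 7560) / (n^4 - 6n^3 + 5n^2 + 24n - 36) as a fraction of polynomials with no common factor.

Apply the Euclidean algorithm:
  -5n^5 - 30n^4 + 245n^3 + 1290n^2 - 2340n - 7560 = (-5n - 60)(n^4 - 6n^3 + 5n^2 + 24n - 36) + (-90n^3 + 1710n^2 - 1080n - 9720)
  n^4 - 6n^3 + 5n^2 + 24n - 36 = (-(1/90)n - 13/90)(-90n^3 + 1710n^2 - 1080n - 9720) + (240n^2 - 240n - 1440)
  -90n^3 + 1710n^2 - 1080n - 9720 = (-(3/8)n + 27/4)(240n^2 - 240n - 1440) + (0)
Last nonzero remainder: 240n^2 - 240n - 1440. Dividing through by 240 gives the monic gcd n^2 - n - 6.
Cancel n^2 - n - 6 from numerator and denominator to get the reduced form.

(-5n^3 - 35n^2 + 180n + 1260)/(n^2 - 5n + 6)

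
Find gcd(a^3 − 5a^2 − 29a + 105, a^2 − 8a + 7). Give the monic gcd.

a − 7

By polynomial division,
  a^3 − 5a^2 − 29a + 105 = (a + 3)(a^2 − 8a + 7) + (−12a + 84)
  a^2 − 8a + 7 = (−(1/12)a + 1/12)(−12a + 84) + (0)
Last nonzero remainder: −12a + 84. Dividing through by −12 gives the monic gcd a − 7.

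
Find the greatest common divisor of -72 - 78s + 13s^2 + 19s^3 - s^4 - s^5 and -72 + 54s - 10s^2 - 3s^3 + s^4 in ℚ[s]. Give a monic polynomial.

-12 + s + s^2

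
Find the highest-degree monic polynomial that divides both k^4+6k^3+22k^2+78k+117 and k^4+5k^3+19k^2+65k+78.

k^3+3k^2+13k+39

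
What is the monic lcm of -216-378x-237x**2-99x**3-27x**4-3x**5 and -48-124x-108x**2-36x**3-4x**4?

Euclidean algorithm in ℚ[x]:
  -3x**5-27x**4-99x**3-237x**2-378x-216 = ((3/4)x)(-4x**4-36x**3-108x**2-124x-48) + (-18x**3-144x**2-342x-216)
  -4x**4-36x**3-108x**2-124x-48 = ((2/9)x+2/9)(-18x**3-144x**2-342x-216) + (0)
Last nonzero remainder: -18x**3-144x**2-342x-216. Dividing through by -18 gives the monic gcd x**3+8x**2+19x+12.
Then lcm(f, g) = f·g / gcd(f, g); expanding and making the result monic gives the answer.

72+198x+205x**2+112x**3+42x**4+10x**5+x**6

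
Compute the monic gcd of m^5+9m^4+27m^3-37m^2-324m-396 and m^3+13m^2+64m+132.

By polynomial division,
  m^5+9m^4+27m^3-37m^2-324m-396 = (m^2-4m+15)(m^3+13m^2+64m+132) + (-108m^2-756m-2376)
  m^3+13m^2+64m+132 = (-(1/108)m-1/18)(-108m^2-756m-2376) + (0)
Last nonzero remainder: -108m^2-756m-2376. Dividing through by -108 gives the monic gcd m^2+7m+22.

m^2+7m+22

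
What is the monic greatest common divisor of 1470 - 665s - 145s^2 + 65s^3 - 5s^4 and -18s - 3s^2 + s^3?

3 + s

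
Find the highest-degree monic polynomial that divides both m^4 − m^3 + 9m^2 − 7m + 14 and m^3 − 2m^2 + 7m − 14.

m^2 + 7

By polynomial division,
  m^4 − m^3 + 9m^2 − 7m + 14 = (m + 1)(m^3 − 2m^2 + 7m − 14) + (4m^2 + 28)
  m^3 − 2m^2 + 7m − 14 = ((1/4)m − 1/2)(4m^2 + 28) + (0)
Last nonzero remainder: 4m^2 + 28. Dividing through by 4 gives the monic gcd m^2 + 7.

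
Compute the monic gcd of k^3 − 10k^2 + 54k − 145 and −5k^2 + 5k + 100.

k − 5

Apply the Euclidean algorithm:
  k^3 − 10k^2 + 54k − 145 = (−(1/5)k + 9/5)(−5k^2 + 5k + 100) + (65k − 325)
  −5k^2 + 5k + 100 = (−(1/13)k − 4/13)(65k − 325) + (0)
Last nonzero remainder: 65k − 325. Dividing through by 65 gives the monic gcd k − 5.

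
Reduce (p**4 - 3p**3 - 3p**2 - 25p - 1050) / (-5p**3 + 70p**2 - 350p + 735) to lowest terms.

(-p**3 - 4p**2 - 25p - 150)/(5p**2 - 35p + 105)

Apply the Euclidean algorithm:
  p**4 - 3p**3 - 3p**2 - 25p - 1050 = (-(1/5)p - 11/5)(-5p**3 + 70p**2 - 350p + 735) + (81p**2 - 648p + 567)
  -5p**3 + 70p**2 - 350p + 735 = (-(5/81)p + 10/27)(81p**2 - 648p + 567) + (-75p + 525)
  81p**2 - 648p + 567 = (-(27/25)p + 27/25)(-75p + 525) + (0)
Last nonzero remainder: -75p + 525. Dividing through by -75 gives the monic gcd p - 7.
Cancel p - 7 from numerator and denominator to get the reduced form.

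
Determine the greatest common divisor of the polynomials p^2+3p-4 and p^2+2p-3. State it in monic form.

Apply the Euclidean algorithm:
  p^2+3p-4 = (p^2+2p-3) + (p-1)
  p^2+2p-3 = (p+3)(p-1) + (0)
The last nonzero remainder p-1 is already monic.

p-1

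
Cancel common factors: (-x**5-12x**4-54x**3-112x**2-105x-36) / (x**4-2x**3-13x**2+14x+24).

(-x**3-8x**2-19x-12)/(x**2-6x+8)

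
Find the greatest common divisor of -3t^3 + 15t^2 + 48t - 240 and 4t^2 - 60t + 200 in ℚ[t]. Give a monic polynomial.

t - 5

Apply the Euclidean algorithm:
  -3t^3 + 15t^2 + 48t - 240 = (-(3/4)t - 15/2)(4t^2 - 60t + 200) + (-252t + 1260)
  4t^2 - 60t + 200 = (-(1/63)t + 10/63)(-252t + 1260) + (0)
Last nonzero remainder: -252t + 1260. Dividing through by -252 gives the monic gcd t - 5.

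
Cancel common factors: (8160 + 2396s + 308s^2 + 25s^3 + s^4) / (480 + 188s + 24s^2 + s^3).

(102 + 7s + s^2)/(6 + s)

By polynomial division,
  s^4 + 25s^3 + 308s^2 + 2396s + 8160 = (s + 1)(s^3 + 24s^2 + 188s + 480) + (96s^2 + 1728s + 7680)
  s^3 + 24s^2 + 188s + 480 = ((1/96)s + 1/16)(96s^2 + 1728s + 7680) + (0)
Last nonzero remainder: 96s^2 + 1728s + 7680. Dividing through by 96 gives the monic gcd s^2 + 18s + 80.
Cancel s^2 + 18s + 80 from numerator and denominator to get the reduced form.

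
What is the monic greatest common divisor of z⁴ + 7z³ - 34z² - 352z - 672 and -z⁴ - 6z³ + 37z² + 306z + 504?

z³ + 3z² - 46z - 168

Euclidean algorithm in ℚ[z]:
  z⁴ + 7z³ - 34z² - 352z - 672 = (-1)(-z⁴ - 6z³ + 37z² + 306z + 504) + (z³ + 3z² - 46z - 168)
  -z⁴ - 6z³ + 37z² + 306z + 504 = (-z - 3)(z³ + 3z² - 46z - 168) + (0)
The last nonzero remainder z³ + 3z² - 46z - 168 is already monic.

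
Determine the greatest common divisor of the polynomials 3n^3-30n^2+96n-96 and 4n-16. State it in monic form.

n-4

Euclidean algorithm in ℚ[n]:
  3n^3-30n^2+96n-96 = ((3/4)n^2-(9/2)n+6)(4n-16) + (0)
Last nonzero remainder: 4n-16. Dividing through by 4 gives the monic gcd n-4.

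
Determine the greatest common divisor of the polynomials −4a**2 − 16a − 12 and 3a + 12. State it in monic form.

1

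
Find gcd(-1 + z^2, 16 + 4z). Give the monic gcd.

1

Repeated division with remainder:
  z^2 - 1 = ((1/4)z - 1)(4z + 16) + (15)
  4z + 16 = ((4/15)z + 16/15)(15) + (0)
The last nonzero remainder is the constant 15, so the polynomials are coprime and gcd = 1.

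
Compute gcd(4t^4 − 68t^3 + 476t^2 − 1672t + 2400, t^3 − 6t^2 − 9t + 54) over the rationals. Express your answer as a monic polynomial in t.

t − 6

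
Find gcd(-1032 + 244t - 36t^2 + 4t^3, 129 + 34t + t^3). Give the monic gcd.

43 - 3t + t^2

Repeated division with remainder:
  4t^3 - 36t^2 + 244t - 1032 = (4)(t^3 + 34t + 129) + (-36t^2 + 108t - 1548)
  t^3 + 34t + 129 = (-(1/36)t - 1/12)(-36t^2 + 108t - 1548) + (0)
Last nonzero remainder: -36t^2 + 108t - 1548. Dividing through by -36 gives the monic gcd t^2 - 3t + 43.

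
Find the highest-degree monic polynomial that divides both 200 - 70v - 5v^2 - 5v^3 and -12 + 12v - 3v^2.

-2 + v

Repeated division with remainder:
  -5v^3 - 5v^2 - 70v + 200 = ((5/3)v + 25/3)(-3v^2 + 12v - 12) + (-150v + 300)
  -3v^2 + 12v - 12 = ((1/50)v - 1/25)(-150v + 300) + (0)
Last nonzero remainder: -150v + 300. Dividing through by -150 gives the monic gcd v - 2.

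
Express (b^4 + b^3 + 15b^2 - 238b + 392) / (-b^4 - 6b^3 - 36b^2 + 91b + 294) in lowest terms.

(-b^2 + 6b - 8)/(b^2 - b - 6)

Apply the Euclidean algorithm:
  b^4 + b^3 + 15b^2 - 238b + 392 = (-1)(-b^4 - 6b^3 - 36b^2 + 91b + 294) + (-5b^3 - 21b^2 - 147b + 686)
  -b^4 - 6b^3 - 36b^2 + 91b + 294 = ((1/5)b + 9/25)(-5b^3 - 21b^2 - 147b + 686) + ((24/25)b^2 + (168/25)b + 1176/25)
  -5b^3 - 21b^2 - 147b + 686 = (-(125/24)b + 175/12)((24/25)b^2 + (168/25)b + 1176/25) + (0)
Last nonzero remainder: (24/25)b^2 + (168/25)b + 1176/25. Dividing through by 24/25 gives the monic gcd b^2 + 7b + 49.
Cancel b^2 + 7b + 49 from numerator and denominator to get the reduced form.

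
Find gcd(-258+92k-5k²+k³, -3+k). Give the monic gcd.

By polynomial division,
  k³-5k²+92k-258 = (k²-2k+86)(k-3) + (0)
The last nonzero remainder k-3 is already monic.

-3+k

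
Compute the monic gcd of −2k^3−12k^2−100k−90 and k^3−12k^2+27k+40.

k+1

Repeated division with remainder:
  −2k^3−12k^2−100k−90 = (−2)(k^3−12k^2+27k+40) + (−36k^2−46k−10)
  k^3−12k^2+27k+40 = (−(1/36)k+239/648)(−36k^2−46k−10) + ((14155/324)k+14155/324)
  −36k^2−46k−10 = (−(11664/14155)k−648/2831)((14155/324)k+14155/324) + (0)
Last nonzero remainder: (14155/324)k+14155/324. Dividing through by 14155/324 gives the monic gcd k+1.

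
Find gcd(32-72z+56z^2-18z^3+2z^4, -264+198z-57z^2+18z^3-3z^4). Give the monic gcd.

8-6z+z^2

Euclidean algorithm in ℚ[z]:
  2z^4-18z^3+56z^2-72z+32 = (-2/3)(-3z^4+18z^3-57z^2+198z-264) + (-6z^3+18z^2+60z-144)
  -3z^4+18z^3-57z^2+198z-264 = ((1/2)z-3/2)(-6z^3+18z^2+60z-144) + (-60z^2+360z-480)
  -6z^3+18z^2+60z-144 = ((1/10)z+3/10)(-60z^2+360z-480) + (0)
Last nonzero remainder: -60z^2+360z-480. Dividing through by -60 gives the monic gcd z^2-6z+8.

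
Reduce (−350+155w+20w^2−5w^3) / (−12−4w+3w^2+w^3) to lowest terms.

Apply the Euclidean algorithm:
  −5w^3+20w^2+155w−350 = (−5)(w^3+3w^2−4w−12) + (35w^2+135w−410)
  w^3+3w^2−4w−12 = ((1/35)w−6/245)(35w^2+135w−410) + ((540/49)w−1080/49)
  35w^2+135w−410 = ((343/108)w+2009/108)((540/49)w−1080/49) + (0)
Last nonzero remainder: (540/49)w−1080/49. Dividing through by 540/49 gives the monic gcd w−2.
Cancel w−2 from numerator and denominator to get the reduced form.

(175+10w−5w^2)/(6+5w+w^2)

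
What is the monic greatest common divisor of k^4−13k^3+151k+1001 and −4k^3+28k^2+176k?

k−11

Euclidean algorithm in ℚ[k]:
  k^4−13k^3+151k+1001 = (−(1/4)k+3/2)(−4k^3+28k^2+176k) + (2k^2−113k+1001)
  −4k^3+28k^2+176k = (−2k−99)(2k^2−113k+1001) + (−9009k+99099)
  2k^2−113k+1001 = (−(2/9009)k+1/99)(−9009k+99099) + (0)
Last nonzero remainder: −9009k+99099. Dividing through by −9009 gives the monic gcd k−11.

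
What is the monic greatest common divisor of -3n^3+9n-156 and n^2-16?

n+4

Repeated division with remainder:
  -3n^3+9n-156 = (-3n)(n^2-16) + (-39n-156)
  n^2-16 = (-(1/39)n+4/39)(-39n-156) + (0)
Last nonzero remainder: -39n-156. Dividing through by -39 gives the monic gcd n+4.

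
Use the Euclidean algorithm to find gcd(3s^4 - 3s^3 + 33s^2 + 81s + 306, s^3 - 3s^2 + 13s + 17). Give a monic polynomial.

s^2 - 4s + 17

Repeated division with remainder:
  3s^4 - 3s^3 + 33s^2 + 81s + 306 = (3s + 6)(s^3 - 3s^2 + 13s + 17) + (12s^2 - 48s + 204)
  s^3 - 3s^2 + 13s + 17 = ((1/12)s + 1/12)(12s^2 - 48s + 204) + (0)
Last nonzero remainder: 12s^2 - 48s + 204. Dividing through by 12 gives the monic gcd s^2 - 4s + 17.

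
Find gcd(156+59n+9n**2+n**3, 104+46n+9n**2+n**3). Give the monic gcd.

4+n

By polynomial division,
  n**3+9n**2+59n+156 = (n**3+9n**2+46n+104) + (13n+52)
  n**3+9n**2+46n+104 = ((1/13)n**2+(5/13)n+2)(13n+52) + (0)
Last nonzero remainder: 13n+52. Dividing through by 13 gives the monic gcd n+4.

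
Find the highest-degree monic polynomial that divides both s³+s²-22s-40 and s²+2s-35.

Repeated division with remainder:
  s³+s²-22s-40 = (s-1)(s²+2s-35) + (15s-75)
  s²+2s-35 = ((1/15)s+7/15)(15s-75) + (0)
Last nonzero remainder: 15s-75. Dividing through by 15 gives the monic gcd s-5.

s-5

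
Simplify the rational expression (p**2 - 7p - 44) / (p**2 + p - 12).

(p - 11)/(p - 3)

Euclidean algorithm in ℚ[p]:
  p**2 - 7p - 44 = (p**2 + p - 12) + (-8p - 32)
  p**2 + p - 12 = (-(1/8)p + 3/8)(-8p - 32) + (0)
Last nonzero remainder: -8p - 32. Dividing through by -8 gives the monic gcd p + 4.
Cancel p + 4 from numerator and denominator to get the reduced form.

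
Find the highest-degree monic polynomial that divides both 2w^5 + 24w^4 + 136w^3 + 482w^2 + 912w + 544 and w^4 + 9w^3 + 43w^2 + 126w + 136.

Apply the Euclidean algorithm:
  2w^5 + 24w^4 + 136w^3 + 482w^2 + 912w + 544 = (2w + 6)(w^4 + 9w^3 + 43w^2 + 126w + 136) + (−4w^3 − 28w^2 − 116w − 272)
  w^4 + 9w^3 + 43w^2 + 126w + 136 = (−(1/4)w − 1/2)(−4w^3 − 28w^2 − 116w − 272) + (0)
Last nonzero remainder: −4w^3 − 28w^2 − 116w − 272. Dividing through by −4 gives the monic gcd w^3 + 7w^2 + 29w + 68.

w^3 + 7w^2 + 29w + 68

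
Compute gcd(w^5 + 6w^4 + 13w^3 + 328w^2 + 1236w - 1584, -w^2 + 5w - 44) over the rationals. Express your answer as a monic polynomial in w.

w^2 - 5w + 44

Repeated division with remainder:
  w^5 + 6w^4 + 13w^3 + 328w^2 + 1236w - 1584 = (-w^3 - 11w^2 - 24w + 36)(-w^2 + 5w - 44) + (0)
Last nonzero remainder: -w^2 + 5w - 44. Dividing through by -1 gives the monic gcd w^2 - 5w + 44.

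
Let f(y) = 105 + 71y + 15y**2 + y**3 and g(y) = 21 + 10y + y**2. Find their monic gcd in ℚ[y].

By polynomial division,
  y**3 + 15y**2 + 71y + 105 = (y + 5)(y**2 + 10y + 21) + (0)
The last nonzero remainder y**2 + 10y + 21 is already monic.

21 + 10y + y**2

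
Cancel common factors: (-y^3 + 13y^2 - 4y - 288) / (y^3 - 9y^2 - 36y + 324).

By polynomial division,
  -y^3 + 13y^2 - 4y - 288 = (-1)(y^3 - 9y^2 - 36y + 324) + (4y^2 - 40y + 36)
  y^3 - 9y^2 - 36y + 324 = ((1/4)y + 1/4)(4y^2 - 40y + 36) + (-35y + 315)
  4y^2 - 40y + 36 = (-(4/35)y + 4/35)(-35y + 315) + (0)
Last nonzero remainder: -35y + 315. Dividing through by -35 gives the monic gcd y - 9.
Cancel y - 9 from numerator and denominator to get the reduced form.

(-y^2 + 4y + 32)/(y^2 - 36)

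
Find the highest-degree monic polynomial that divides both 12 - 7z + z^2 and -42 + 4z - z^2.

Repeated division with remainder:
  z^2 - 7z + 12 = (-1)(-z^2 + 4z - 42) + (-3z - 30)
  -z^2 + 4z - 42 = ((1/3)z - 14/3)(-3z - 30) + (-182)
  -3z - 30 = ((3/182)z + 15/91)(-182) + (0)
The last nonzero remainder is the constant -182, so the polynomials are coprime and gcd = 1.

1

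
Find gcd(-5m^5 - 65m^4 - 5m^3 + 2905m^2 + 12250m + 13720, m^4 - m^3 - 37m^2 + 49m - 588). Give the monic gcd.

Repeated division with remainder:
  -5m^5 - 65m^4 - 5m^3 + 2905m^2 + 12250m + 13720 = (-5m - 70)(m^4 - m^3 - 37m^2 + 49m - 588) + (-260m^3 + 560m^2 + 12740m - 27440)
  m^4 - m^3 - 37m^2 + 49m - 588 = (-(1/260)m - 3/676)(-260m^3 + 560m^2 + 12740m - 27440) + ((2448/169)m^2 - 119952/169)
  -260m^3 + 560m^2 + 12740m - 27440 = (-(10985/612)m + 5915/153)((2448/169)m^2 - 119952/169) + (0)
Last nonzero remainder: (2448/169)m^2 - 119952/169. Dividing through by 2448/169 gives the monic gcd m^2 - 49.

m^2 - 49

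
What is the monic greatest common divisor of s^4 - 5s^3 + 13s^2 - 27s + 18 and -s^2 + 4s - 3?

Repeated division with remainder:
  s^4 - 5s^3 + 13s^2 - 27s + 18 = (-s^2 + s - 6)(-s^2 + 4s - 3) + (0)
Last nonzero remainder: -s^2 + 4s - 3. Dividing through by -1 gives the monic gcd s^2 - 4s + 3.

s^2 - 4s + 3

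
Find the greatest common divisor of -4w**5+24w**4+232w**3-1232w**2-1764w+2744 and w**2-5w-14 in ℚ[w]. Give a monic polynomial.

w**2-5w-14

Euclidean algorithm in ℚ[w]:
  -4w**5+24w**4+232w**3-1232w**2-1764w+2744 = (-4w**3+4w**2+196w-196)(w**2-5w-14) + (0)
The last nonzero remainder w**2-5w-14 is already monic.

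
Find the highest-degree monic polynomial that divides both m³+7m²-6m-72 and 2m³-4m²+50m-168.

m-3

Repeated division with remainder:
  m³+7m²-6m-72 = (1/2)(2m³-4m²+50m-168) + (9m²-31m+12)
  2m³-4m²+50m-168 = ((2/9)m+26/81)(9m²-31m+12) + ((4640/81)m-4640/27)
  9m²-31m+12 = ((729/4640)m-81/1160)((4640/81)m-4640/27) + (0)
Last nonzero remainder: (4640/81)m-4640/27. Dividing through by 4640/81 gives the monic gcd m-3.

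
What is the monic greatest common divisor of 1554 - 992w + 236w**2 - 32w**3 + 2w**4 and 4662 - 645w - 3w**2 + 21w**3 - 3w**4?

-259 + 79w - 13w**2 + w**3

Euclidean algorithm in ℚ[w]:
  2w**4 - 32w**3 + 236w**2 - 992w + 1554 = (-2/3)(-3w**4 + 21w**3 - 3w**2 - 645w + 4662) + (-18w**3 + 234w**2 - 1422w + 4662)
  -3w**4 + 21w**3 - 3w**2 - 645w + 4662 = ((1/6)w + 1)(-18w**3 + 234w**2 - 1422w + 4662) + (0)
Last nonzero remainder: -18w**3 + 234w**2 - 1422w + 4662. Dividing through by -18 gives the monic gcd w**3 - 13w**2 + 79w - 259.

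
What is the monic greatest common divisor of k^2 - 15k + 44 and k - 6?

Apply the Euclidean algorithm:
  k^2 - 15k + 44 = (k - 9)(k - 6) + (-10)
  k - 6 = (-(1/10)k + 3/5)(-10) + (0)
The last nonzero remainder is the constant -10, so the polynomials are coprime and gcd = 1.

1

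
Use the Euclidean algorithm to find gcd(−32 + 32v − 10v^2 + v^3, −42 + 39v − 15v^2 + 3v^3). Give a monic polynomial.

−2 + v

Euclidean algorithm in ℚ[v]:
  v^3 − 10v^2 + 32v − 32 = (1/3)(3v^3 − 15v^2 + 39v − 42) + (−5v^2 + 19v − 18)
  3v^3 − 15v^2 + 39v − 42 = (−(3/5)v + 18/25)(−5v^2 + 19v − 18) + ((363/25)v − 726/25)
  −5v^2 + 19v − 18 = (−(125/363)v + 75/121)((363/25)v − 726/25) + (0)
Last nonzero remainder: (363/25)v − 726/25. Dividing through by 363/25 gives the monic gcd v − 2.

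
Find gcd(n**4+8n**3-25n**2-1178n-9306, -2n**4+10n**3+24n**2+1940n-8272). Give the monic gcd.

n**3-n**2-16n-1034

Repeated division with remainder:
  n**4+8n**3-25n**2-1178n-9306 = (-1/2)(-2n**4+10n**3+24n**2+1940n-8272) + (13n**3-13n**2-208n-13442)
  -2n**4+10n**3+24n**2+1940n-8272 = (-(2/13)n+8/13)(13n**3-13n**2-208n-13442) + (0)
Last nonzero remainder: 13n**3-13n**2-208n-13442. Dividing through by 13 gives the monic gcd n**3-n**2-16n-1034.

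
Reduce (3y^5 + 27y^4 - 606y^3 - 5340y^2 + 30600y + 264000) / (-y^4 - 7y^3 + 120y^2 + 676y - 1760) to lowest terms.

(-3y^2 + 300)/(y - 2)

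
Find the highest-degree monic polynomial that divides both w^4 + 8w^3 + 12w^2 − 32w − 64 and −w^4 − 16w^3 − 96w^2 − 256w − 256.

Repeated division with remainder:
  w^4 + 8w^3 + 12w^2 − 32w − 64 = (−1)(−w^4 − 16w^3 − 96w^2 − 256w − 256) + (−8w^3 − 84w^2 − 288w − 320)
  −w^4 − 16w^3 − 96w^2 − 256w − 256 = ((1/8)w + 11/16)(−8w^3 − 84w^2 − 288w − 320) + (−(9/4)w^2 − 18w − 36)
  −8w^3 − 84w^2 − 288w − 320 = ((32/9)w + 80/9)(−(9/4)w^2 − 18w − 36) + (0)
Last nonzero remainder: −(9/4)w^2 − 18w − 36. Dividing through by −9/4 gives the monic gcd w^2 + 8w + 16.

w^2 + 8w + 16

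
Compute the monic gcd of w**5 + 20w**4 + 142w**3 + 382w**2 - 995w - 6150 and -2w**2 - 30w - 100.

w**2 + 15w + 50

Repeated division with remainder:
  w**5 + 20w**4 + 142w**3 + 382w**2 - 995w - 6150 = (-(1/2)w**3 - (5/2)w**2 - (17/2)w + 123/2)(-2w**2 - 30w - 100) + (0)
Last nonzero remainder: -2w**2 - 30w - 100. Dividing through by -2 gives the monic gcd w**2 + 15w + 50.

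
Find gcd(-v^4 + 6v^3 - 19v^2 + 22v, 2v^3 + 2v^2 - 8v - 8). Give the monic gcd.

Repeated division with remainder:
  -v^4 + 6v^3 - 19v^2 + 22v = (-(1/2)v + 7/2)(2v^3 + 2v^2 - 8v - 8) + (-30v^2 + 46v + 28)
  2v^3 + 2v^2 - 8v - 8 = (-(1/15)v - 38/225)(-30v^2 + 46v + 28) + ((368/225)v - 736/225)
  -30v^2 + 46v + 28 = (-(3375/184)v - 1575/184)((368/225)v - 736/225) + (0)
Last nonzero remainder: (368/225)v - 736/225. Dividing through by 368/225 gives the monic gcd v - 2.

v - 2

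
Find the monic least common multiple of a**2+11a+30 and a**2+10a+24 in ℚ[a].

a**3+15a**2+74a+120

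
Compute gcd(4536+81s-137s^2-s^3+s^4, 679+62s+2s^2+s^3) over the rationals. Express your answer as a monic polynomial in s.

Euclidean algorithm in ℚ[s]:
  s^4-s^3-137s^2+81s+4536 = (s-3)(s^3+2s^2+62s+679) + (-193s^2-412s+6573)
  s^3+2s^2+62s+679 = (-(1/193)s+26/37249)(-193s^2-412s+6573) + ((3588739/37249)s+25121173/37249)
  -193s^2-412s+6573 = (-(7189057/3588739)s+34976811/3588739)((3588739/37249)s+25121173/37249) + (0)
Last nonzero remainder: (3588739/37249)s+25121173/37249. Dividing through by 3588739/37249 gives the monic gcd s+7.

7+s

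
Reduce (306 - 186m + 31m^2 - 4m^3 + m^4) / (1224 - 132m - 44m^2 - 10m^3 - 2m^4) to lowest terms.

(3 - m)/(12 + 2m)

By polynomial division,
  m^4 - 4m^3 + 31m^2 - 186m + 306 = (-1/2)(-2m^4 - 10m^3 - 44m^2 - 132m + 1224) + (-9m^3 + 9m^2 - 252m + 918)
  -2m^4 - 10m^3 - 44m^2 - 132m + 1224 = ((2/9)m + 4/3)(-9m^3 + 9m^2 - 252m + 918) + (0)
Last nonzero remainder: -9m^3 + 9m^2 - 252m + 918. Dividing through by -9 gives the monic gcd m^3 - m^2 + 28m - 102.
Cancel m^3 - m^2 + 28m - 102 from numerator and denominator to get the reduced form.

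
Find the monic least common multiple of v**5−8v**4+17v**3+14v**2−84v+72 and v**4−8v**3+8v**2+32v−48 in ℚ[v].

v**6−14v**5+65v**4−88v**3−168v**2+576v−432

Apply the Euclidean algorithm:
  v**5−8v**4+17v**3+14v**2−84v+72 = (v)(v**4−8v**3+8v**2+32v−48) + (9v**3−18v**2−36v+72)
  v**4−8v**3+8v**2+32v−48 = ((1/9)v−2/3)(9v**3−18v**2−36v+72) + (0)
Last nonzero remainder: 9v**3−18v**2−36v+72. Dividing through by 9 gives the monic gcd v**3−2v**2−4v+8.
Then lcm(f, g) = f·g / gcd(f, g); expanding and making the result monic gives the answer.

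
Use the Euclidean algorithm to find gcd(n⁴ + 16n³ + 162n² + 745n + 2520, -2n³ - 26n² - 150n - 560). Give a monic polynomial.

Apply the Euclidean algorithm:
  n⁴ + 16n³ + 162n² + 745n + 2520 = (-(1/2)n - 3/2)(-2n³ - 26n² - 150n - 560) + (48n² + 240n + 1680)
  -2n³ - 26n² - 150n - 560 = (-(1/24)n - 1/3)(48n² + 240n + 1680) + (0)
Last nonzero remainder: 48n² + 240n + 1680. Dividing through by 48 gives the monic gcd n² + 5n + 35.

n² + 5n + 35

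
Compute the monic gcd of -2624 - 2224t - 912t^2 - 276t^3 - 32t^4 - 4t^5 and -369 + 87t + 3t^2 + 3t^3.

By polynomial division,
  -4t^5 - 32t^4 - 276t^3 - 912t^2 - 2224t - 2624 = (-(4/3)t^2 - (28/3)t - 44)(3t^3 + 3t^2 + 87t - 369) + (-460t^2 - 1840t - 18860)
  3t^3 + 3t^2 + 87t - 369 = (-(3/460)t + 9/460)(-460t^2 - 1840t - 18860) + (0)
Last nonzero remainder: -460t^2 - 1840t - 18860. Dividing through by -460 gives the monic gcd t^2 + 4t + 41.

41 + 4t + t^2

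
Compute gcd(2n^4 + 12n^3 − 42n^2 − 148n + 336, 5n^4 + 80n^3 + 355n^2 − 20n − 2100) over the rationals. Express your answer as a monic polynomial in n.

Apply the Euclidean algorithm:
  2n^4 + 12n^3 − 42n^2 − 148n + 336 = (2/5)(5n^4 + 80n^3 + 355n^2 − 20n − 2100) + (−20n^3 − 184n^2 − 140n + 1176)
  5n^4 + 80n^3 + 355n^2 − 20n − 2100 = (−(1/4)n − 17/10)(−20n^3 − 184n^2 − 140n + 1176) + ((36/5)n^2 + 36n − 504/5)
  −20n^3 − 184n^2 − 140n + 1176 = (−(25/9)n − 35/3)((36/5)n^2 + 36n − 504/5) + (0)
Last nonzero remainder: (36/5)n^2 + 36n − 504/5. Dividing through by 36/5 gives the monic gcd n^2 + 5n − 14.

n^2 + 5n − 14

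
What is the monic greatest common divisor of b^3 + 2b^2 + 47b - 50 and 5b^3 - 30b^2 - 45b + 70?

b - 1

Repeated division with remainder:
  b^3 + 2b^2 + 47b - 50 = (1/5)(5b^3 - 30b^2 - 45b + 70) + (8b^2 + 56b - 64)
  5b^3 - 30b^2 - 45b + 70 = ((5/8)b - 65/8)(8b^2 + 56b - 64) + (450b - 450)
  8b^2 + 56b - 64 = ((4/225)b + 32/225)(450b - 450) + (0)
Last nonzero remainder: 450b - 450. Dividing through by 450 gives the monic gcd b - 1.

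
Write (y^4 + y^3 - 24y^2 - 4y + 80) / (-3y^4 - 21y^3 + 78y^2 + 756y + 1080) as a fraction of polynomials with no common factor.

(-y^2 + 6y - 8)/(3y^2 - 108)

Apply the Euclidean algorithm:
  y^4 + y^3 - 24y^2 - 4y + 80 = (-1/3)(-3y^4 - 21y^3 + 78y^2 + 756y + 1080) + (-6y^3 + 2y^2 + 248y + 440)
  -3y^4 - 21y^3 + 78y^2 + 756y + 1080 = ((1/2)y + 11/3)(-6y^3 + 2y^2 + 248y + 440) + (-(160/3)y^2 - (1120/3)y - 1600/3)
  -6y^3 + 2y^2 + 248y + 440 = ((9/80)y - 33/40)(-(160/3)y^2 - (1120/3)y - 1600/3) + (0)
Last nonzero remainder: -(160/3)y^2 - (1120/3)y - 1600/3. Dividing through by -160/3 gives the monic gcd y^2 + 7y + 10.
Cancel y^2 + 7y + 10 from numerator and denominator to get the reduced form.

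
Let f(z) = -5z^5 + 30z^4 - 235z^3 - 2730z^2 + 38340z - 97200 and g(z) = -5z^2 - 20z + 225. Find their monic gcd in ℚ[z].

Repeated division with remainder:
  -5z^5 + 30z^4 - 235z^3 - 2730z^2 + 38340z - 97200 = (z^3 - 10z^2 + 132z - 432)(-5z^2 - 20z + 225) + (0)
Last nonzero remainder: -5z^2 - 20z + 225. Dividing through by -5 gives the monic gcd z^2 + 4z - 45.

z^2 + 4z - 45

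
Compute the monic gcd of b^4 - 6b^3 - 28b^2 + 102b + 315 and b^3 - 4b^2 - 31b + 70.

Euclidean algorithm in ℚ[b]:
  b^4 - 6b^3 - 28b^2 + 102b + 315 = (b - 2)(b^3 - 4b^2 - 31b + 70) + (-5b^2 - 30b + 455)
  b^3 - 4b^2 - 31b + 70 = (-(1/5)b + 2)(-5b^2 - 30b + 455) + (120b - 840)
  -5b^2 - 30b + 455 = (-(1/24)b - 13/24)(120b - 840) + (0)
Last nonzero remainder: 120b - 840. Dividing through by 120 gives the monic gcd b - 7.

b - 7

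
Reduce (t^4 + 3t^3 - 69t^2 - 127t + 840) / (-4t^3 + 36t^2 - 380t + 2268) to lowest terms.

(-t^3 - 10t^2 - t + 120)/(4t^2 - 8t + 324)

By polynomial division,
  t^4 + 3t^3 - 69t^2 - 127t + 840 = (-(1/4)t - 3)(-4t^3 + 36t^2 - 380t + 2268) + (-56t^2 - 700t + 7644)
  -4t^3 + 36t^2 - 380t + 2268 = ((1/14)t - 43/28)(-56t^2 - 700t + 7644) + (-2001t + 14007)
  -56t^2 - 700t + 7644 = ((56/2001)t + 364/667)(-2001t + 14007) + (0)
Last nonzero remainder: -2001t + 14007. Dividing through by -2001 gives the monic gcd t - 7.
Cancel t - 7 from numerator and denominator to get the reduced form.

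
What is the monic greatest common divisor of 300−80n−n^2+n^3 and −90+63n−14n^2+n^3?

Apply the Euclidean algorithm:
  n^3−n^2−80n+300 = (n^3−14n^2+63n−90) + (13n^2−143n+390)
  n^3−14n^2+63n−90 = ((1/13)n−3/13)(13n^2−143n+390) + (0)
Last nonzero remainder: 13n^2−143n+390. Dividing through by 13 gives the monic gcd n^2−11n+30.

30−11n+n^2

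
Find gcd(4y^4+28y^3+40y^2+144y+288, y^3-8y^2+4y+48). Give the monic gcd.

y+2

Apply the Euclidean algorithm:
  4y^4+28y^3+40y^2+144y+288 = (4y+60)(y^3-8y^2+4y+48) + (504y^2-288y-2592)
  y^3-8y^2+4y+48 = ((1/504)y-13/882)(504y^2-288y-2592) + ((240/49)y+480/49)
  504y^2-288y-2592 = ((1029/10)y-1323/5)((240/49)y+480/49) + (0)
Last nonzero remainder: (240/49)y+480/49. Dividing through by 240/49 gives the monic gcd y+2.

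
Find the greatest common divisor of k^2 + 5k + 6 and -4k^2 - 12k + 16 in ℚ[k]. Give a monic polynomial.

1

Euclidean algorithm in ℚ[k]:
  k^2 + 5k + 6 = (-1/4)(-4k^2 - 12k + 16) + (2k + 10)
  -4k^2 - 12k + 16 = (-2k + 4)(2k + 10) + (-24)
  2k + 10 = (-(1/12)k - 5/12)(-24) + (0)
The last nonzero remainder is the constant -24, so the polynomials are coprime and gcd = 1.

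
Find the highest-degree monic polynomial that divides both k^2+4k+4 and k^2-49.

Apply the Euclidean algorithm:
  k^2+4k+4 = (k^2-49) + (4k+53)
  k^2-49 = ((1/4)k-53/16)(4k+53) + (2025/16)
  4k+53 = ((64/2025)k+848/2025)(2025/16) + (0)
The last nonzero remainder is the constant 2025/16, so the polynomials are coprime and gcd = 1.

1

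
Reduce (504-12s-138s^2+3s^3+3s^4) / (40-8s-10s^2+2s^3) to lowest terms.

(-126+3s+3s^2)/(-10+2s)

Repeated division with remainder:
  3s^4+3s^3-138s^2-12s+504 = ((3/2)s+9)(2s^3-10s^2-8s+40) + (-36s^2+144)
  2s^3-10s^2-8s+40 = (-(1/18)s+5/18)(-36s^2+144) + (0)
Last nonzero remainder: -36s^2+144. Dividing through by -36 gives the monic gcd s^2-4.
Cancel s^2-4 from numerator and denominator to get the reduced form.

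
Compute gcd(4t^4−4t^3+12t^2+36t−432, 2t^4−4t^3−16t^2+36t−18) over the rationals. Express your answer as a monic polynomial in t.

Repeated division with remainder:
  4t^4−4t^3+12t^2+36t−432 = (2)(2t^4−4t^3−16t^2+36t−18) + (4t^3+44t^2−36t−396)
  2t^4−4t^3−16t^2+36t−18 = ((1/2)t−13/2)(4t^3+44t^2−36t−396) + (288t^2−2592)
  4t^3+44t^2−36t−396 = ((1/72)t+11/72)(288t^2−2592) + (0)
Last nonzero remainder: 288t^2−2592. Dividing through by 288 gives the monic gcd t^2−9.

t^2−9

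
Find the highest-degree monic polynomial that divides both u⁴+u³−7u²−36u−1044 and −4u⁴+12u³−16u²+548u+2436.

By polynomial division,
  u⁴+u³−7u²−36u−1044 = (−1/4)(−4u⁴+12u³−16u²+548u+2436) + (4u³−11u²+101u−435)
  −4u⁴+12u³−16u²+548u+2436 = (−u+1/4)(4u³−11u²+101u−435) + ((351/4)u²+(351/4)u+10179/4)
  4u³−11u²+101u−435 = ((16/351)u−20/117)((351/4)u²+(351/4)u+10179/4) + (0)
Last nonzero remainder: (351/4)u²+(351/4)u+10179/4. Dividing through by 351/4 gives the monic gcd u²+u+29.

u²+u+29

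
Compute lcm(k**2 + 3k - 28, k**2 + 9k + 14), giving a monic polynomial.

k**3 + 5k**2 - 22k - 56

By polynomial division,
  k**2 + 3k - 28 = (k**2 + 9k + 14) + (-6k - 42)
  k**2 + 9k + 14 = (-(1/6)k - 1/3)(-6k - 42) + (0)
Last nonzero remainder: -6k - 42. Dividing through by -6 gives the monic gcd k + 7.
Then lcm(f, g) = f·g / gcd(f, g); expanding and making the result monic gives the answer.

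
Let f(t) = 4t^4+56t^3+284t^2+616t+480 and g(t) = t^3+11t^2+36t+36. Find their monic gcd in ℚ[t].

t^2+5t+6

Apply the Euclidean algorithm:
  4t^4+56t^3+284t^2+616t+480 = (4t+12)(t^3+11t^2+36t+36) + (8t^2+40t+48)
  t^3+11t^2+36t+36 = ((1/8)t+3/4)(8t^2+40t+48) + (0)
Last nonzero remainder: 8t^2+40t+48. Dividing through by 8 gives the monic gcd t^2+5t+6.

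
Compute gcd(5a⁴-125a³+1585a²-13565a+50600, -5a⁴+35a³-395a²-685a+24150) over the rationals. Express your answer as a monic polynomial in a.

a²-6a+115

Apply the Euclidean algorithm:
  5a⁴-125a³+1585a²-13565a+50600 = (-1)(-5a⁴+35a³-395a²-685a+24150) + (-90a³+1190a²-14250a+74750)
  -5a⁴+35a³-395a²-685a+24150 = ((1/18)a+28/81)(-90a³+1190a²-14250a+74750) + (-(1190/81)a²+(2380/27)a-136850/81)
  -90a³+1190a²-14250a+74750 = ((729/119)a-5265/119)(-(1190/81)a²+(2380/27)a-136850/81) + (0)
Last nonzero remainder: -(1190/81)a²+(2380/27)a-136850/81. Dividing through by -1190/81 gives the monic gcd a²-6a+115.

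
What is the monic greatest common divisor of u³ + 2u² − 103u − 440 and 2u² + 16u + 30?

Apply the Euclidean algorithm:
  u³ + 2u² − 103u − 440 = ((1/2)u − 3)(2u² + 16u + 30) + (−70u − 350)
  2u² + 16u + 30 = (−(1/35)u − 3/35)(−70u − 350) + (0)
Last nonzero remainder: −70u − 350. Dividing through by −70 gives the monic gcd u + 5.

u + 5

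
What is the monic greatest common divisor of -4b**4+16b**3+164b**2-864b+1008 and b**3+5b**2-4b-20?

b-2

Apply the Euclidean algorithm:
  -4b**4+16b**3+164b**2-864b+1008 = (-4b+36)(b**3+5b**2-4b-20) + (-32b**2-800b+1728)
  b**3+5b**2-4b-20 = (-(1/32)b+5/8)(-32b**2-800b+1728) + (550b-1100)
  -32b**2-800b+1728 = (-(16/275)b-432/275)(550b-1100) + (0)
Last nonzero remainder: 550b-1100. Dividing through by 550 gives the monic gcd b-2.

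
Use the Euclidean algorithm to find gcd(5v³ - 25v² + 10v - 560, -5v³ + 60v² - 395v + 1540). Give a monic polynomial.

v - 7

By polynomial division,
  5v³ - 25v² + 10v - 560 = (-1)(-5v³ + 60v² - 395v + 1540) + (35v² - 385v + 980)
  -5v³ + 60v² - 395v + 1540 = (-(1/7)v + 1/7)(35v² - 385v + 980) + (-200v + 1400)
  35v² - 385v + 980 = (-(7/40)v + 7/10)(-200v + 1400) + (0)
Last nonzero remainder: -200v + 1400. Dividing through by -200 gives the monic gcd v - 7.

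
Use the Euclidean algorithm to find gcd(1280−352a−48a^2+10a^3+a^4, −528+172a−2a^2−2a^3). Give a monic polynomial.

Euclidean algorithm in ℚ[a]:
  a^4+10a^3−48a^2−352a+1280 = (−(1/2)a−9/2)(−2a^3−2a^2+172a−528) + (29a^2+158a−1096)
  −2a^3−2a^2+172a−528 = (−(2/29)a+258/841)(29a^2+158a−1096) + ((40320/841)a−161280/841)
  29a^2+158a−1096 = ((24389/40320)a+115217/20160)((40320/841)a−161280/841) + (0)
Last nonzero remainder: (40320/841)a−161280/841. Dividing through by 40320/841 gives the monic gcd a−4.

−4+a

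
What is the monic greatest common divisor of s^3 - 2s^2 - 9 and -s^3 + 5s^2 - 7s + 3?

s - 3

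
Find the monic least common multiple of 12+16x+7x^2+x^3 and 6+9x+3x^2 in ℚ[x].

12+28x+23x^2+8x^3+x^4

By polynomial division,
  x^3+7x^2+16x+12 = ((1/3)x+4/3)(3x^2+9x+6) + (2x+4)
  3x^2+9x+6 = ((3/2)x+3/2)(2x+4) + (0)
Last nonzero remainder: 2x+4. Dividing through by 2 gives the monic gcd x+2.
Then lcm(f, g) = f·g / gcd(f, g); expanding and making the result monic gives the answer.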